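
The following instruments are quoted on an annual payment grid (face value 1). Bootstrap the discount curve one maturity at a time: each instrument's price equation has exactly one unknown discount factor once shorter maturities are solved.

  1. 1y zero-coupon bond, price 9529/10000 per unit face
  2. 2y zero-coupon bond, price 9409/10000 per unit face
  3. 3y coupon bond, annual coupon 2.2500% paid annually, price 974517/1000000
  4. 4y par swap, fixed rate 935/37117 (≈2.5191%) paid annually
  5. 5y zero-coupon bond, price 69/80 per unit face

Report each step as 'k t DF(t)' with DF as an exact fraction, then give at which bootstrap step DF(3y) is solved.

1 1 9529/10000
2 2 9409/10000
3 3 4557/5000
4 4 1813/2000
5 5 69/80
DF(3y) is solved at step 3

step 1 [1y] zero: DF = P = 9529/10000 ≈ 0.952900
step 2 [2y] zero: DF = P = 9409/10000 ≈ 0.940900
step 3 [3y] bond c/1=9/400: DF=(974517/1000000 − 9/400·(0.952900+0.940900))/(1+9/400) = 4557/5000 ≈ 0.911400
step 4 [4y] swap r/1=935/37117: DF=(1 − 935/37117·(0.952900+0.940900+0.911400))/(1+935/37117) = 1813/2000 ≈ 0.906500
step 5 [5y] zero: DF = P = 69/80 ≈ 0.862500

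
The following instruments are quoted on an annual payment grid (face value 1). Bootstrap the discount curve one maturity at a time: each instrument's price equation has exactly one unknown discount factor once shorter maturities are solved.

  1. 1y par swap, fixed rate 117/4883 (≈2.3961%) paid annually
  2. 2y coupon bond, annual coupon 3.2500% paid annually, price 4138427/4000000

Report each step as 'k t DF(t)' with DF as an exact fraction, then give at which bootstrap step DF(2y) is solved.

1 1 4883/5000
2 2 9713/10000
DF(2y) is solved at step 2

step 1 [1y] swap r/1=117/4883: DF=(1 − 117/4883·(0))/(1+117/4883) = 4883/5000 ≈ 0.976600
step 2 [2y] bond c/1=13/400: DF=(4138427/4000000 − 13/400·(0.976600))/(1+13/400) = 9713/10000 ≈ 0.971300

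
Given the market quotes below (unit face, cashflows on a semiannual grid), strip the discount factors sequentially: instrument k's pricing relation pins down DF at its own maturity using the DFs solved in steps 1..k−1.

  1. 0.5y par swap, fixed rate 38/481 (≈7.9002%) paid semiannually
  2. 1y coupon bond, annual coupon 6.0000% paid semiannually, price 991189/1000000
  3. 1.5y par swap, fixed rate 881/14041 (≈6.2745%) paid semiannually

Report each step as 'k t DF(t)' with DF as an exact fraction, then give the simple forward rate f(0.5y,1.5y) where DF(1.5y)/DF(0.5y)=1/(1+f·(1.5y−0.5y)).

1 1/2 481/500
2 1 9343/10000
3 3/2 9119/10000
f(0.5y,1.5y) = ((481/500)/(9119/10000) − 1)/(1) = 501/9119 ≈ 5.4940%

step 1 [0.5y] swap r/2=19/481: DF=(1 − 19/481·(0))/(1+19/481) = 481/500 ≈ 0.962000
step 2 [1y] bond c/2=3/100: DF=(991189/1000000 − 3/100·(0.962000))/(1+3/100) = 9343/10000 ≈ 0.934300
step 3 [1.5y] swap r/2=881/28082: DF=(1 − 881/28082·(0.962000+0.934300))/(1+881/28082) = 9119/10000 ≈ 0.911900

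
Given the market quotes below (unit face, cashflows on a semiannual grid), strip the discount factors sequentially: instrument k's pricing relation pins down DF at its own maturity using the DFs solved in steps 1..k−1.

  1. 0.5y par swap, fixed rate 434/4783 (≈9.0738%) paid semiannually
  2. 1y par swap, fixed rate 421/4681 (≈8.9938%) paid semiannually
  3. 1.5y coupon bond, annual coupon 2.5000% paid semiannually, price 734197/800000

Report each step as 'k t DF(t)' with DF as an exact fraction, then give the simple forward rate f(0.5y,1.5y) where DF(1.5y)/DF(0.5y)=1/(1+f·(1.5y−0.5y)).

step 1 [0.5y] swap r/2=217/4783: DF=(1 − 217/4783·(0))/(1+217/4783) = 4783/5000 ≈ 0.956600
step 2 [1y] swap r/2=421/9362: DF=(1 − 421/9362·(0.956600))/(1+421/9362) = 4579/5000 ≈ 0.915800
step 3 [1.5y] bond c/2=1/80: DF=(734197/800000 − 1/80·(0.956600+0.915800))/(1+1/80) = 8833/10000 ≈ 0.883300

1 1/2 4783/5000
2 1 4579/5000
3 3/2 8833/10000
f(0.5y,1.5y) = ((4783/5000)/(8833/10000) − 1)/(1) = 733/8833 ≈ 8.2984%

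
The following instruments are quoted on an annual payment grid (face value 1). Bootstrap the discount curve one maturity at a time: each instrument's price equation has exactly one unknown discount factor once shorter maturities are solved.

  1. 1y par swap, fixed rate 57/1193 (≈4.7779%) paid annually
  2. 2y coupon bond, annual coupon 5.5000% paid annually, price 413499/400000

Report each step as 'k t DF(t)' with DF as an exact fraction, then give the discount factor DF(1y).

step 1 [1y] swap r/1=57/1193: DF=(1 − 57/1193·(0))/(1+57/1193) = 1193/1250 ≈ 0.954400
step 2 [2y] bond c/1=11/200: DF=(413499/400000 − 11/200·(0.954400))/(1+11/200) = 9301/10000 ≈ 0.930100

1 1 1193/1250
2 2 9301/10000
DF(1y) = 1193/1250 ≈ 0.954400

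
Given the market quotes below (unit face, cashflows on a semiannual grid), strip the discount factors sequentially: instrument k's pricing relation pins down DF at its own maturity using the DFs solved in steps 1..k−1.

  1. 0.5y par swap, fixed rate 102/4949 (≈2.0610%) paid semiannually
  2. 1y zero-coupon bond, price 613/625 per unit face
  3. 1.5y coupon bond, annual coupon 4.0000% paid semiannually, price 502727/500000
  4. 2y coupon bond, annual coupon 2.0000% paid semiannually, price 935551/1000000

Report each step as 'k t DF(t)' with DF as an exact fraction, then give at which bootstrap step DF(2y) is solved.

step 1 [0.5y] swap r/2=51/4949: DF=(1 − 51/4949·(0))/(1+51/4949) = 4949/5000 ≈ 0.989800
step 2 [1y] zero: DF = P = 613/625 ≈ 0.980800
step 3 [1.5y] bond c/2=1/50: DF=(502727/500000 − 1/50·(0.989800+0.980800))/(1+1/50) = 9471/10000 ≈ 0.947100
step 4 [2y] bond c/2=1/100: DF=(935551/1000000 − 1/100·(0.989800+0.980800+0.947100))/(1+1/100) = 4487/5000 ≈ 0.897400

1 1/2 4949/5000
2 1 613/625
3 3/2 9471/10000
4 2 4487/5000
DF(2y) is solved at step 4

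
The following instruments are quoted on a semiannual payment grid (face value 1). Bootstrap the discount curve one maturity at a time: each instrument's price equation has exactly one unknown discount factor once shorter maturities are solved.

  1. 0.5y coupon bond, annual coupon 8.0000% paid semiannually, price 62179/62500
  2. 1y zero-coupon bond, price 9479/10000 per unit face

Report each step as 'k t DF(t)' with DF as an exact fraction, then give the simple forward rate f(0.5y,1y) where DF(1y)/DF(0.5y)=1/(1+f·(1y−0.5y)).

step 1 [0.5y] bond c/2=1/25: DF=(62179/62500 − 1/25·(0))/(1+1/25) = 4783/5000 ≈ 0.956600
step 2 [1y] zero: DF = P = 9479/10000 ≈ 0.947900

1 1/2 4783/5000
2 1 9479/10000
f(0.5y,1y) = ((4783/5000)/(9479/10000) − 1)/(1/2) = 174/9479 ≈ 1.8356%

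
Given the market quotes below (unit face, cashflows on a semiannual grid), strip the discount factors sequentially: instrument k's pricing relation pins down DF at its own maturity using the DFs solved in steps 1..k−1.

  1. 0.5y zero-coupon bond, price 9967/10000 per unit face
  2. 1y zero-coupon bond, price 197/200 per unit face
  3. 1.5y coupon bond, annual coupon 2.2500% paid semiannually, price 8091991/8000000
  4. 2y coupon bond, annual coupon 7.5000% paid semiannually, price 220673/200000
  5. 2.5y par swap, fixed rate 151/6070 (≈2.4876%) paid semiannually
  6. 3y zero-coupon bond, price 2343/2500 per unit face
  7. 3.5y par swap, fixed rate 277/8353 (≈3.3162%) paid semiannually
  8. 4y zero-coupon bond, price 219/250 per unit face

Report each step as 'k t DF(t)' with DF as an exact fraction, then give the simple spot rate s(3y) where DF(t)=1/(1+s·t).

1 1/2 9967/10000
2 1 197/200
3 3/2 4891/5000
4 2 1913/2000
5 5/2 2349/2500
6 3 2343/2500
7 7/2 2223/2500
8 4 219/250
s(3y) = (1/(2343/2500) − 1)/(3) = 157/7029 ≈ 2.2336%

step 1 [0.5y] zero: DF = P = 9967/10000 ≈ 0.996700
step 2 [1y] zero: DF = P = 197/200 ≈ 0.985000
step 3 [1.5y] bond c/2=9/800: DF=(8091991/8000000 − 9/800·(0.996700+0.985000))/(1+9/800) = 4891/5000 ≈ 0.978200
step 4 [2y] bond c/2=3/80: DF=(220673/200000 − 3/80·(0.996700+0.985000+0.978200))/(1+3/80) = 1913/2000 ≈ 0.956500
step 5 [2.5y] swap r/2=151/12140: DF=(1 − 151/12140·(0.996700+0.985000+0.978200+0.956500))/(1+151/12140) = 2349/2500 ≈ 0.939600
step 6 [3y] zero: DF = P = 2343/2500 ≈ 0.937200
step 7 [3.5y] swap r/2=277/16706: DF=(1 − 277/16706·(0.996700+0.985000+0.978200+0.956500+0.939600+0.937200))/(1+277/16706) = 2223/2500 ≈ 0.889200
step 8 [4y] zero: DF = P = 219/250 ≈ 0.876000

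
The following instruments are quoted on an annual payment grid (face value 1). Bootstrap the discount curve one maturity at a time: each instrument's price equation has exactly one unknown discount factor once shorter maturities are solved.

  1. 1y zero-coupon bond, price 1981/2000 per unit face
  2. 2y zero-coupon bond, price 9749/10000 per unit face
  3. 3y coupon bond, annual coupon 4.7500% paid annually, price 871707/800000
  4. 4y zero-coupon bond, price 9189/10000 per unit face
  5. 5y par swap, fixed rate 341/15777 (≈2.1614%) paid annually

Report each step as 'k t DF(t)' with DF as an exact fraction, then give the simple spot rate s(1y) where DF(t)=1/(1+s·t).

step 1 [1y] zero: DF = P = 1981/2000 ≈ 0.990500
step 2 [2y] zero: DF = P = 9749/10000 ≈ 0.974900
step 3 [3y] bond c/1=19/400: DF=(871707/800000 − 19/400·(0.990500+0.974900))/(1+19/400) = 9511/10000 ≈ 0.951100
step 4 [4y] zero: DF = P = 9189/10000 ≈ 0.918900
step 5 [5y] swap r/1=341/15777: DF=(1 − 341/15777·(0.990500+0.974900+0.951100+0.918900))/(1+341/15777) = 8977/10000 ≈ 0.897700

1 1 1981/2000
2 2 9749/10000
3 3 9511/10000
4 4 9189/10000
5 5 8977/10000
s(1y) = (1/(1981/2000) − 1)/(1) = 19/1981 ≈ 0.9591%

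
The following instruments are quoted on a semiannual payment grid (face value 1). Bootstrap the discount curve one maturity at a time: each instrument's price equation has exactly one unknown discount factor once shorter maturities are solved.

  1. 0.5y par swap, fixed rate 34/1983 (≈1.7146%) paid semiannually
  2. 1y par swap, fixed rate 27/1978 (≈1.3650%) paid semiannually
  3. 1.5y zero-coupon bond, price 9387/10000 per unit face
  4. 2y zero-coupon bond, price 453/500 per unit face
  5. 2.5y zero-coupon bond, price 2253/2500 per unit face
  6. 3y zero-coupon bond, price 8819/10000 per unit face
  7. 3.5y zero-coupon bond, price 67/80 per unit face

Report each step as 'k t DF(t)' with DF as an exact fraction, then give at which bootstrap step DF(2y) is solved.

1 1/2 1983/2000
2 1 1973/2000
3 3/2 9387/10000
4 2 453/500
5 5/2 2253/2500
6 3 8819/10000
7 7/2 67/80
DF(2y) is solved at step 4

step 1 [0.5y] swap r/2=17/1983: DF=(1 − 17/1983·(0))/(1+17/1983) = 1983/2000 ≈ 0.991500
step 2 [1y] swap r/2=27/3956: DF=(1 − 27/3956·(0.991500))/(1+27/3956) = 1973/2000 ≈ 0.986500
step 3 [1.5y] zero: DF = P = 9387/10000 ≈ 0.938700
step 4 [2y] zero: DF = P = 453/500 ≈ 0.906000
step 5 [2.5y] zero: DF = P = 2253/2500 ≈ 0.901200
step 6 [3y] zero: DF = P = 8819/10000 ≈ 0.881900
step 7 [3.5y] zero: DF = P = 67/80 ≈ 0.837500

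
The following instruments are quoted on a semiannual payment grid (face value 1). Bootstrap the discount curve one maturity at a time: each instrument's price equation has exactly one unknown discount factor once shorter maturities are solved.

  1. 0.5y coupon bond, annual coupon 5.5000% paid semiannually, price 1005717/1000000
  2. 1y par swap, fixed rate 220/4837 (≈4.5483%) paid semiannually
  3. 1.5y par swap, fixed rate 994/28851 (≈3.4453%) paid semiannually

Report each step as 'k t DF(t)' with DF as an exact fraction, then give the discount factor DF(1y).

step 1 [0.5y] bond c/2=11/400: DF=(1005717/1000000 − 11/400·(0))/(1+11/400) = 2447/2500 ≈ 0.978800
step 2 [1y] swap r/2=110/4837: DF=(1 − 110/4837·(0.978800))/(1+110/4837) = 239/250 ≈ 0.956000
step 3 [1.5y] swap r/2=497/28851: DF=(1 − 497/28851·(0.978800+0.956000))/(1+497/28851) = 9503/10000 ≈ 0.950300

1 1/2 2447/2500
2 1 239/250
3 3/2 9503/10000
DF(1y) = 239/250 ≈ 0.956000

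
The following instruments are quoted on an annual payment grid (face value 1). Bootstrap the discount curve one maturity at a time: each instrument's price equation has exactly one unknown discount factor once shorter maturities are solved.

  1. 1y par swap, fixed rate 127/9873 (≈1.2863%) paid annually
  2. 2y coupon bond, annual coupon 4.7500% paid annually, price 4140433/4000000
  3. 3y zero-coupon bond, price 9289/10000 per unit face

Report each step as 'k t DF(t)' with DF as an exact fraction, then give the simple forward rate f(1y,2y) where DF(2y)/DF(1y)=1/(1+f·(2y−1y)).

1 1 9873/10000
2 2 4717/5000
3 3 9289/10000
f(1y,2y) = ((9873/10000)/(4717/5000) − 1)/(1) = 439/9434 ≈ 4.6534%

step 1 [1y] swap r/1=127/9873: DF=(1 − 127/9873·(0))/(1+127/9873) = 9873/10000 ≈ 0.987300
step 2 [2y] bond c/1=19/400: DF=(4140433/4000000 − 19/400·(0.987300))/(1+19/400) = 4717/5000 ≈ 0.943400
step 3 [3y] zero: DF = P = 9289/10000 ≈ 0.928900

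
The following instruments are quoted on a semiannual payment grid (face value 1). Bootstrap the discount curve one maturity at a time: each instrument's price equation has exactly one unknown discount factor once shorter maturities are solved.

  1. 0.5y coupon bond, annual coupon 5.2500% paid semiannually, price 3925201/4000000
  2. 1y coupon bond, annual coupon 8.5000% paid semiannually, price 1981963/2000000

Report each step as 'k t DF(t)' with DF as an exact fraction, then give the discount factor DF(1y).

1 1/2 4781/5000
2 1 2279/2500
DF(1y) = 2279/2500 ≈ 0.911600

step 1 [0.5y] bond c/2=21/800: DF=(3925201/4000000 − 21/800·(0))/(1+21/800) = 4781/5000 ≈ 0.956200
step 2 [1y] bond c/2=17/400: DF=(1981963/2000000 − 17/400·(0.956200))/(1+17/400) = 2279/2500 ≈ 0.911600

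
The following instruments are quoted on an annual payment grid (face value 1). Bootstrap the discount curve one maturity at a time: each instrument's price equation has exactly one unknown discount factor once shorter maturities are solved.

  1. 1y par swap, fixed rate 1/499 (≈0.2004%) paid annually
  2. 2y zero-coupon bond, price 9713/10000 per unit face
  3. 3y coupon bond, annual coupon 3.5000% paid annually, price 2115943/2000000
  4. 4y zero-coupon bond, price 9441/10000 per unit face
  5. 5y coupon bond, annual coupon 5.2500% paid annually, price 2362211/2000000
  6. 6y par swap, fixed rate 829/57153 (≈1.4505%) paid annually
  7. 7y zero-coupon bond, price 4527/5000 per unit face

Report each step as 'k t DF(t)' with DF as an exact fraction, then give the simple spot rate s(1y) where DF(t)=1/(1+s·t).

step 1 [1y] swap r/1=1/499: DF=(1 − 1/499·(0))/(1+1/499) = 499/500 ≈ 0.998000
step 2 [2y] zero: DF = P = 9713/10000 ≈ 0.971300
step 3 [3y] bond c/1=7/200: DF=(2115943/2000000 − 7/200·(0.998000+0.971300))/(1+7/200) = 2389/2500 ≈ 0.955600
step 4 [4y] zero: DF = P = 9441/10000 ≈ 0.944100
step 5 [5y] bond c/1=21/400: DF=(2362211/2000000 − 21/400·(0.998000+0.971300+0.955600+0.944100))/(1+21/400) = 2323/2500 ≈ 0.929200
step 6 [6y] swap r/1=829/57153: DF=(1 − 829/57153·(0.998000+0.971300+0.955600+0.944100+0.929200))/(1+829/57153) = 9171/10000 ≈ 0.917100
step 7 [7y] zero: DF = P = 4527/5000 ≈ 0.905400

1 1 499/500
2 2 9713/10000
3 3 2389/2500
4 4 9441/10000
5 5 2323/2500
6 6 9171/10000
7 7 4527/5000
s(1y) = (1/(499/500) − 1)/(1) = 1/499 ≈ 0.2004%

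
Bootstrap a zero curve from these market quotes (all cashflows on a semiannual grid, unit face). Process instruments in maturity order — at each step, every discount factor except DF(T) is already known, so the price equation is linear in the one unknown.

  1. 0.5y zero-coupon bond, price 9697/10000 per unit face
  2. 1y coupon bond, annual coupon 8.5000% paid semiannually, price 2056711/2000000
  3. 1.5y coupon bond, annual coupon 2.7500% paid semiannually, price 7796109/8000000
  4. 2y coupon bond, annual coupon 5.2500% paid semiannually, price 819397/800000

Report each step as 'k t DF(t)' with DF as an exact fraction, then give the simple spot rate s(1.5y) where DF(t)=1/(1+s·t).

1 1/2 9697/10000
2 1 9469/10000
3 3/2 9353/10000
4 2 9251/10000
s(1.5y) = (1/(9353/10000) − 1)/(3/2) = 1294/28059 ≈ 4.6117%

step 1 [0.5y] zero: DF = P = 9697/10000 ≈ 0.969700
step 2 [1y] bond c/2=17/400: DF=(2056711/2000000 − 17/400·(0.969700))/(1+17/400) = 9469/10000 ≈ 0.946900
step 3 [1.5y] bond c/2=11/800: DF=(7796109/8000000 − 11/800·(0.969700+0.946900))/(1+11/800) = 9353/10000 ≈ 0.935300
step 4 [2y] bond c/2=21/800: DF=(819397/800000 − 21/800·(0.969700+0.946900+0.935300))/(1+21/800) = 9251/10000 ≈ 0.925100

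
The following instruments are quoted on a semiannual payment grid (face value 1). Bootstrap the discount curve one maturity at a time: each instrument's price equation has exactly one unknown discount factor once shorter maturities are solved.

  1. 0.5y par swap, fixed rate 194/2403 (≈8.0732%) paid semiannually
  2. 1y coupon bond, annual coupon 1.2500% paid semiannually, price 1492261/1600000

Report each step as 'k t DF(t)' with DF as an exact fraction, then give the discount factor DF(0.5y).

step 1 [0.5y] swap r/2=97/2403: DF=(1 − 97/2403·(0))/(1+97/2403) = 2403/2500 ≈ 0.961200
step 2 [1y] bond c/2=1/160: DF=(1492261/1600000 − 1/160·(0.961200))/(1+1/160) = 9209/10000 ≈ 0.920900

1 1/2 2403/2500
2 1 9209/10000
DF(0.5y) = 2403/2500 ≈ 0.961200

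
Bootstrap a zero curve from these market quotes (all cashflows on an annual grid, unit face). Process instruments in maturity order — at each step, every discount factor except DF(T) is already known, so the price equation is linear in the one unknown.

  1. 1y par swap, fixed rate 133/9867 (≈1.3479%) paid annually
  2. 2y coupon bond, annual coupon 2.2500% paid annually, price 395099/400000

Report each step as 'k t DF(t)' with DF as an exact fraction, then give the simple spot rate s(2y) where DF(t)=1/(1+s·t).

step 1 [1y] swap r/1=133/9867: DF=(1 − 133/9867·(0))/(1+133/9867) = 9867/10000 ≈ 0.986700
step 2 [2y] bond c/1=9/400: DF=(395099/400000 − 9/400·(0.986700))/(1+9/400) = 9443/10000 ≈ 0.944300

1 1 9867/10000
2 2 9443/10000
s(2y) = (1/(9443/10000) − 1)/(2) = 557/18886 ≈ 2.9493%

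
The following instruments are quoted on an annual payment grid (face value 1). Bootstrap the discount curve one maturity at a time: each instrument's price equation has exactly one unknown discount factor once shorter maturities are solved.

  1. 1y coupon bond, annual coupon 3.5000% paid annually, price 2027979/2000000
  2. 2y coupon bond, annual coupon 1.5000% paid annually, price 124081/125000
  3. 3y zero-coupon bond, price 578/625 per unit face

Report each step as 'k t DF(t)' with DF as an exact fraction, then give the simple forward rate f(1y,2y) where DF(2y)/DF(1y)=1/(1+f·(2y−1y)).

step 1 [1y] bond c/1=7/200: DF=(2027979/2000000 − 7/200·(0))/(1+7/200) = 9797/10000 ≈ 0.979700
step 2 [2y] bond c/1=3/200: DF=(124081/125000 − 3/200·(0.979700))/(1+3/200) = 1927/2000 ≈ 0.963500
step 3 [3y] zero: DF = P = 578/625 ≈ 0.924800

1 1 9797/10000
2 2 1927/2000
3 3 578/625
f(1y,2y) = ((9797/10000)/(1927/2000) − 1)/(1) = 162/9635 ≈ 1.6814%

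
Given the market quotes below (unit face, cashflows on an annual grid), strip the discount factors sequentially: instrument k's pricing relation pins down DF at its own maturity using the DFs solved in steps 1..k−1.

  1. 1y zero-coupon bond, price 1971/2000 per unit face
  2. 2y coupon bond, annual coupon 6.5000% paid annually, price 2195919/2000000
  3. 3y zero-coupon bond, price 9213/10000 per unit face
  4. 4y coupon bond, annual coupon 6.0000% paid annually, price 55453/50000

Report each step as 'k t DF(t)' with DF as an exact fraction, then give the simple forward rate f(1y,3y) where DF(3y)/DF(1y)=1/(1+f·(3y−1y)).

1 1 1971/2000
2 2 2427/2500
3 3 9213/10000
4 4 4417/5000
f(1y,3y) = ((1971/2000)/(9213/10000) − 1)/(2) = 107/3071 ≈ 3.4842%

step 1 [1y] zero: DF = P = 1971/2000 ≈ 0.985500
step 2 [2y] bond c/1=13/200: DF=(2195919/2000000 − 13/200·(0.985500))/(1+13/200) = 2427/2500 ≈ 0.970800
step 3 [3y] zero: DF = P = 9213/10000 ≈ 0.921300
step 4 [4y] bond c/1=3/50: DF=(55453/50000 − 3/50·(0.985500+0.970800+0.921300))/(1+3/50) = 4417/5000 ≈ 0.883400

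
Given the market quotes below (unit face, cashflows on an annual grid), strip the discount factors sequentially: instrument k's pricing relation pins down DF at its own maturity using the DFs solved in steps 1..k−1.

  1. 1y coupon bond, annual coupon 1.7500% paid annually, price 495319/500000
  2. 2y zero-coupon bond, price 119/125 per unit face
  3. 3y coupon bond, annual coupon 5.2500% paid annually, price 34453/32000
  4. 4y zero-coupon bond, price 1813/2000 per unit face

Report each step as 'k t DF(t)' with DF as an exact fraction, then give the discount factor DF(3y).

1 1 1217/1250
2 2 119/125
3 3 9269/10000
4 4 1813/2000
DF(3y) = 9269/10000 ≈ 0.926900

step 1 [1y] bond c/1=7/400: DF=(495319/500000 − 7/400·(0))/(1+7/400) = 1217/1250 ≈ 0.973600
step 2 [2y] zero: DF = P = 119/125 ≈ 0.952000
step 3 [3y] bond c/1=21/400: DF=(34453/32000 − 21/400·(0.973600+0.952000))/(1+21/400) = 9269/10000 ≈ 0.926900
step 4 [4y] zero: DF = P = 1813/2000 ≈ 0.906500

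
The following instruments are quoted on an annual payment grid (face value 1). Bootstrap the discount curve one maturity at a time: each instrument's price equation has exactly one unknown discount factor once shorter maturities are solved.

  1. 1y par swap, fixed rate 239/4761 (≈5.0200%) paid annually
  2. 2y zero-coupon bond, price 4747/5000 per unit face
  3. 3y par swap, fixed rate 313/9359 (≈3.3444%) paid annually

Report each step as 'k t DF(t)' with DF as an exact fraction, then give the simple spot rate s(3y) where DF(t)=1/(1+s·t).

1 1 4761/5000
2 2 4747/5000
3 3 9061/10000
s(3y) = (1/(9061/10000) − 1)/(3) = 313/9061 ≈ 3.4544%

step 1 [1y] swap r/1=239/4761: DF=(1 − 239/4761·(0))/(1+239/4761) = 4761/5000 ≈ 0.952200
step 2 [2y] zero: DF = P = 4747/5000 ≈ 0.949400
step 3 [3y] swap r/1=313/9359: DF=(1 − 313/9359·(0.952200+0.949400))/(1+313/9359) = 9061/10000 ≈ 0.906100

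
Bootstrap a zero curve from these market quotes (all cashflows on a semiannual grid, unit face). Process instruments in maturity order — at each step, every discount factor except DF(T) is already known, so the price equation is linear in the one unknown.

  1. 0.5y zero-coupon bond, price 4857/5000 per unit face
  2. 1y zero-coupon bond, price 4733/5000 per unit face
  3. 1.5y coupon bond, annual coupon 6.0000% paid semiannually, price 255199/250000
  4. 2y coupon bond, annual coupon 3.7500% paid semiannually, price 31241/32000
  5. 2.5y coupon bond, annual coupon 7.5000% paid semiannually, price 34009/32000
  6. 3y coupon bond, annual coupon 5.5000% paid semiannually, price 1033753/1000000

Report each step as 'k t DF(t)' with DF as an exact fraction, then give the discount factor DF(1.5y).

step 1 [0.5y] zero: DF = P = 4857/5000 ≈ 0.971400
step 2 [1y] zero: DF = P = 4733/5000 ≈ 0.946600
step 3 [1.5y] bond c/2=3/100: DF=(255199/250000 − 3/100·(0.971400+0.946600))/(1+3/100) = 1169/1250 ≈ 0.935200
step 4 [2y] bond c/2=3/160: DF=(31241/32000 − 3/160·(0.971400+0.946600+0.935200))/(1+3/160) = 4529/5000 ≈ 0.905800
step 5 [2.5y] bond c/2=3/80: DF=(34009/32000 − 3/80·(0.971400+0.946600+0.935200+0.905800))/(1+3/80) = 1777/2000 ≈ 0.888500
step 6 [3y] bond c/2=11/400: DF=(1033753/1000000 − 11/400·(0.971400+0.946600+0.935200+0.905800+0.888500))/(1+11/400) = 8817/10000 ≈ 0.881700

1 1/2 4857/5000
2 1 4733/5000
3 3/2 1169/1250
4 2 4529/5000
5 5/2 1777/2000
6 3 8817/10000
DF(1.5y) = 1169/1250 ≈ 0.935200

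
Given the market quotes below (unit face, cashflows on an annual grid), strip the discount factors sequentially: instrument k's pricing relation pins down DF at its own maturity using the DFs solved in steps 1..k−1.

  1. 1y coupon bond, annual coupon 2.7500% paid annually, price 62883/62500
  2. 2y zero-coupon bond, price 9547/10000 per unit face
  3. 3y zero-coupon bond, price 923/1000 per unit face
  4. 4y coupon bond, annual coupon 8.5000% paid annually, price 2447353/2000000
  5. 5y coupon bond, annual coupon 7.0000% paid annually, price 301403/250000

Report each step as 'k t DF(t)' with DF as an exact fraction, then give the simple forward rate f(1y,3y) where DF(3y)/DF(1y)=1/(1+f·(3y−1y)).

1 1 612/625
2 2 9547/10000
3 3 923/1000
4 4 113/125
5 5 8807/10000
f(1y,3y) = ((612/625)/(923/1000) − 1)/(2) = 281/9230 ≈ 3.0444%

step 1 [1y] bond c/1=11/400: DF=(62883/62500 − 11/400·(0))/(1+11/400) = 612/625 ≈ 0.979200
step 2 [2y] zero: DF = P = 9547/10000 ≈ 0.954700
step 3 [3y] zero: DF = P = 923/1000 ≈ 0.923000
step 4 [4y] bond c/1=17/200: DF=(2447353/2000000 − 17/200·(0.979200+0.954700+0.923000))/(1+17/200) = 113/125 ≈ 0.904000
step 5 [5y] bond c/1=7/100: DF=(301403/250000 − 7/100·(0.979200+0.954700+0.923000+0.904000))/(1+7/100) = 8807/10000 ≈ 0.880700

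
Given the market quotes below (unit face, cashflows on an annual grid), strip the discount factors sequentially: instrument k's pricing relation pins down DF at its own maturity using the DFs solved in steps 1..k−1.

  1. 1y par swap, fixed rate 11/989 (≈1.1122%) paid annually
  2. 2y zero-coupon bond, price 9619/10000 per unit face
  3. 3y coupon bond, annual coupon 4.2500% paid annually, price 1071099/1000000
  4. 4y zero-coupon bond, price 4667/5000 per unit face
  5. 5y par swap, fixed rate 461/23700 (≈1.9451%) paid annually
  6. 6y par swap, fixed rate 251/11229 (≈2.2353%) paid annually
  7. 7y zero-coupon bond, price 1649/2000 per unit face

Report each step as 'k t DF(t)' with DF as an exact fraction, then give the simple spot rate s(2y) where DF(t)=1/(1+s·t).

step 1 [1y] swap r/1=11/989: DF=(1 − 11/989·(0))/(1+11/989) = 989/1000 ≈ 0.989000
step 2 [2y] zero: DF = P = 9619/10000 ≈ 0.961900
step 3 [3y] bond c/1=17/400: DF=(1071099/1000000 − 17/400·(0.989000+0.961900))/(1+17/400) = 9479/10000 ≈ 0.947900
step 4 [4y] zero: DF = P = 4667/5000 ≈ 0.933400
step 5 [5y] swap r/1=461/23700: DF=(1 − 461/23700·(0.989000+0.961900+0.947900+0.933400))/(1+461/23700) = 4539/5000 ≈ 0.907800
step 6 [6y] swap r/1=251/11229: DF=(1 − 251/11229·(0.989000+0.961900+0.947900+0.933400+0.907800))/(1+251/11229) = 1749/2000 ≈ 0.874500
step 7 [7y] zero: DF = P = 1649/2000 ≈ 0.824500

1 1 989/1000
2 2 9619/10000
3 3 9479/10000
4 4 4667/5000
5 5 4539/5000
6 6 1749/2000
7 7 1649/2000
s(2y) = (1/(9619/10000) − 1)/(2) = 381/19238 ≈ 1.9805%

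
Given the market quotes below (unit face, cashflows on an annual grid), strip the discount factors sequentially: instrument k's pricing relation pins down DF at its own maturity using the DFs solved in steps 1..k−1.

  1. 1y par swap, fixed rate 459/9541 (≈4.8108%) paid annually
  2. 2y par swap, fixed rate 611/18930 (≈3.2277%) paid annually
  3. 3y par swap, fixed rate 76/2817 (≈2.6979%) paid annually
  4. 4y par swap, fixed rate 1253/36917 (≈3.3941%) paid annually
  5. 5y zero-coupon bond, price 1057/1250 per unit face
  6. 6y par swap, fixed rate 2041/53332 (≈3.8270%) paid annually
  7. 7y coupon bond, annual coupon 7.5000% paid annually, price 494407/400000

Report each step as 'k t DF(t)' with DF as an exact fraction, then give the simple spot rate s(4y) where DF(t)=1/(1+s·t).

1 1 9541/10000
2 2 9389/10000
3 3 231/250
4 4 8747/10000
5 5 1057/1250
6 6 7959/10000
7 7 7777/10000
s(4y) = (1/(8747/10000) − 1)/(4) = 1253/34988 ≈ 3.5812%

step 1 [1y] swap r/1=459/9541: DF=(1 − 459/9541·(0))/(1+459/9541) = 9541/10000 ≈ 0.954100
step 2 [2y] swap r/1=611/18930: DF=(1 − 611/18930·(0.954100))/(1+611/18930) = 9389/10000 ≈ 0.938900
step 3 [3y] swap r/1=76/2817: DF=(1 − 76/2817·(0.954100+0.938900))/(1+76/2817) = 231/250 ≈ 0.924000
step 4 [4y] swap r/1=1253/36917: DF=(1 − 1253/36917·(0.954100+0.938900+0.924000))/(1+1253/36917) = 8747/10000 ≈ 0.874700
step 5 [5y] zero: DF = P = 1057/1250 ≈ 0.845600
step 6 [6y] swap r/1=2041/53332: DF=(1 − 2041/53332·(0.954100+0.938900+0.924000+0.874700+0.845600))/(1+2041/53332) = 7959/10000 ≈ 0.795900
step 7 [7y] bond c/1=3/40: DF=(494407/400000 − 3/40·(0.954100+0.938900+0.924000+0.874700+0.845600+0.795900))/(1+3/40) = 7777/10000 ≈ 0.777700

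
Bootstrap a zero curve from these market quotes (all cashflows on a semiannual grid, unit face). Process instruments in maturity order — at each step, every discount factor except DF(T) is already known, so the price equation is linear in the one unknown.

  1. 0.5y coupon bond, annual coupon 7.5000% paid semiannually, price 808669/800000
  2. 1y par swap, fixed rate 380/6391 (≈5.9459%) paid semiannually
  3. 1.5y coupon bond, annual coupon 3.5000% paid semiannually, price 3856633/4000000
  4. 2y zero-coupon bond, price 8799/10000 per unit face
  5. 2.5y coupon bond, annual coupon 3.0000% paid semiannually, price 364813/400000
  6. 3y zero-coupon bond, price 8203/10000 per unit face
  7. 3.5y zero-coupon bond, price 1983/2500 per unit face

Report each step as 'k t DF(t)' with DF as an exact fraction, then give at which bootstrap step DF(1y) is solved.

step 1 [0.5y] bond c/2=3/80: DF=(808669/800000 − 3/80·(0))/(1+3/80) = 9743/10000 ≈ 0.974300
step 2 [1y] swap r/2=190/6391: DF=(1 − 190/6391·(0.974300))/(1+190/6391) = 943/1000 ≈ 0.943000
step 3 [1.5y] bond c/2=7/400: DF=(3856633/4000000 − 7/400·(0.974300+0.943000))/(1+7/400) = 4573/5000 ≈ 0.914600
step 4 [2y] zero: DF = P = 8799/10000 ≈ 0.879900
step 5 [2.5y] bond c/2=3/200: DF=(364813/400000 − 3/200·(0.974300+0.943000+0.914600+0.879900))/(1+3/200) = 8437/10000 ≈ 0.843700
step 6 [3y] zero: DF = P = 8203/10000 ≈ 0.820300
step 7 [3.5y] zero: DF = P = 1983/2500 ≈ 0.793200

1 1/2 9743/10000
2 1 943/1000
3 3/2 4573/5000
4 2 8799/10000
5 5/2 8437/10000
6 3 8203/10000
7 7/2 1983/2500
DF(1y) is solved at step 2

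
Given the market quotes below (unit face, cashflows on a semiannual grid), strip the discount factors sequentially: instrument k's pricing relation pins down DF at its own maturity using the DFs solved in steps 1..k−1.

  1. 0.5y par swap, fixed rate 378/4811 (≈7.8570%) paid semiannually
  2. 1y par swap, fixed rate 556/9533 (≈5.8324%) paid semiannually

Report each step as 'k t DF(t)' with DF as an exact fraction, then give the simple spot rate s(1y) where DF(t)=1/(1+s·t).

1 1/2 4811/5000
2 1 2361/2500
s(1y) = (1/(2361/2500) − 1)/(1) = 139/2361 ≈ 5.8873%

step 1 [0.5y] swap r/2=189/4811: DF=(1 − 189/4811·(0))/(1+189/4811) = 4811/5000 ≈ 0.962200
step 2 [1y] swap r/2=278/9533: DF=(1 − 278/9533·(0.962200))/(1+278/9533) = 2361/2500 ≈ 0.944400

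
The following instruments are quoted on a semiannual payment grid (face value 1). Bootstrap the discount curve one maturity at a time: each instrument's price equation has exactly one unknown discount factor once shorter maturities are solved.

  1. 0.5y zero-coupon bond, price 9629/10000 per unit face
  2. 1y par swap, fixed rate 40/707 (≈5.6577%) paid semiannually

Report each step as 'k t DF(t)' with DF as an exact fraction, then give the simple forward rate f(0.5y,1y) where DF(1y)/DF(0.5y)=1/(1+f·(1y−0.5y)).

step 1 [0.5y] zero: DF = P = 9629/10000 ≈ 0.962900
step 2 [1y] swap r/2=20/707: DF=(1 − 20/707·(0.962900))/(1+20/707) = 473/500 ≈ 0.946000

1 1/2 9629/10000
2 1 473/500
f(0.5y,1y) = ((9629/10000)/(473/500) − 1)/(1/2) = 169/4730 ≈ 3.5729%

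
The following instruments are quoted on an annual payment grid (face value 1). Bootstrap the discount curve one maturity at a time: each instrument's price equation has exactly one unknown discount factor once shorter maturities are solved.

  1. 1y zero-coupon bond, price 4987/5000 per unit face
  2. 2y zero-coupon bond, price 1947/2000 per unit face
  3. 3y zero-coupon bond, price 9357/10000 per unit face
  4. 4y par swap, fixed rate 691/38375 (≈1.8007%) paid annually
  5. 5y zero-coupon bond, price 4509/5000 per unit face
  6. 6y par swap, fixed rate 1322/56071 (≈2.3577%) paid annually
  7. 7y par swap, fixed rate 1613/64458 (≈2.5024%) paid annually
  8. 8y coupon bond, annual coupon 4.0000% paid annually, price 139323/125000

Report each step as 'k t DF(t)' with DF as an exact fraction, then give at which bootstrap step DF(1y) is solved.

1 1 4987/5000
2 2 1947/2000
3 3 9357/10000
4 4 9309/10000
5 5 4509/5000
6 6 4339/5000
7 7 8387/10000
8 8 4119/5000
DF(1y) is solved at step 1

step 1 [1y] zero: DF = P = 4987/5000 ≈ 0.997400
step 2 [2y] zero: DF = P = 1947/2000 ≈ 0.973500
step 3 [3y] zero: DF = P = 9357/10000 ≈ 0.935700
step 4 [4y] swap r/1=691/38375: DF=(1 − 691/38375·(0.997400+0.973500+0.935700))/(1+691/38375) = 9309/10000 ≈ 0.930900
step 5 [5y] zero: DF = P = 4509/5000 ≈ 0.901800
step 6 [6y] swap r/1=1322/56071: DF=(1 − 1322/56071·(0.997400+0.973500+0.935700+0.930900+0.901800))/(1+1322/56071) = 4339/5000 ≈ 0.867800
step 7 [7y] swap r/1=1613/64458: DF=(1 − 1613/64458·(0.997400+0.973500+0.935700+0.930900+0.901800+0.867800))/(1+1613/64458) = 8387/10000 ≈ 0.838700
step 8 [8y] bond c/1=1/25: DF=(139323/125000 − 1/25·(0.997400+0.973500+0.935700+0.930900+0.901800+0.867800+0.838700))/(1+1/25) = 4119/5000 ≈ 0.823800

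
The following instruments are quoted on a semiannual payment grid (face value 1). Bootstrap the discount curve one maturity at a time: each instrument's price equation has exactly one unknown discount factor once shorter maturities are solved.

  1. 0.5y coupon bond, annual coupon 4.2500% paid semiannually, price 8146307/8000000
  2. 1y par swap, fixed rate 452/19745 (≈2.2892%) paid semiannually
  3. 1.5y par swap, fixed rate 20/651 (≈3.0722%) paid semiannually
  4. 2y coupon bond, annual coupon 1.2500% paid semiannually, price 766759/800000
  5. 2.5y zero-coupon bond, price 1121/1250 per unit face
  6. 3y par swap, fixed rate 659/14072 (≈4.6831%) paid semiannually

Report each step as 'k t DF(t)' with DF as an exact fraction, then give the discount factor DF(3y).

step 1 [0.5y] bond c/2=17/800: DF=(8146307/8000000 − 17/800·(0))/(1+17/800) = 9971/10000 ≈ 0.997100
step 2 [1y] swap r/2=226/19745: DF=(1 − 226/19745·(0.997100))/(1+226/19745) = 4887/5000 ≈ 0.977400
step 3 [1.5y] swap r/2=10/651: DF=(1 − 10/651·(0.997100+0.977400))/(1+10/651) = 191/200 ≈ 0.955000
step 4 [2y] bond c/2=1/160: DF=(766759/800000 − 1/160·(0.997100+0.977400+0.955000))/(1+1/160) = 9343/10000 ≈ 0.934300
step 5 [2.5y] zero: DF = P = 1121/1250 ≈ 0.896800
step 6 [3y] swap r/2=659/28144: DF=(1 − 659/28144·(0.997100+0.977400+0.955000+0.934300+0.896800))/(1+659/28144) = 4341/5000 ≈ 0.868200

1 1/2 9971/10000
2 1 4887/5000
3 3/2 191/200
4 2 9343/10000
5 5/2 1121/1250
6 3 4341/5000
DF(3y) = 4341/5000 ≈ 0.868200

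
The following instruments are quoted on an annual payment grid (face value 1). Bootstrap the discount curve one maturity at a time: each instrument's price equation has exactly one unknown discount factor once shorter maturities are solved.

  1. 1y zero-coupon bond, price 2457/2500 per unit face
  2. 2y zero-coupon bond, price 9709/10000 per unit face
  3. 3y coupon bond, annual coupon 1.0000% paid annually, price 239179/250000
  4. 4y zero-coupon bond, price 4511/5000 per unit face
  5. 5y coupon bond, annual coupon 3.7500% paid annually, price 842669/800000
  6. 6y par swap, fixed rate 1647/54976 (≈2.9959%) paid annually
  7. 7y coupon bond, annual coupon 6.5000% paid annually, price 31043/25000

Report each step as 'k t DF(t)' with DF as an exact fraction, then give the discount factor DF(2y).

step 1 [1y] zero: DF = P = 2457/2500 ≈ 0.982800
step 2 [2y] zero: DF = P = 9709/10000 ≈ 0.970900
step 3 [3y] bond c/1=1/100: DF=(239179/250000 − 1/100·(0.982800+0.970900))/(1+1/100) = 9279/10000 ≈ 0.927900
step 4 [4y] zero: DF = P = 4511/5000 ≈ 0.902200
step 5 [5y] bond c/1=3/80: DF=(842669/800000 − 3/80·(0.982800+0.970900+0.927900+0.902200))/(1+3/80) = 1757/2000 ≈ 0.878500
step 6 [6y] swap r/1=1647/54976: DF=(1 − 1647/54976·(0.982800+0.970900+0.927900+0.902200+0.878500))/(1+1647/54976) = 8353/10000 ≈ 0.835300
step 7 [7y] bond c/1=13/200: DF=(31043/25000 − 13/200·(0.982800+0.970900+0.927900+0.902200+0.878500+0.835300))/(1+13/200) = 519/625 ≈ 0.830400

1 1 2457/2500
2 2 9709/10000
3 3 9279/10000
4 4 4511/5000
5 5 1757/2000
6 6 8353/10000
7 7 519/625
DF(2y) = 9709/10000 ≈ 0.970900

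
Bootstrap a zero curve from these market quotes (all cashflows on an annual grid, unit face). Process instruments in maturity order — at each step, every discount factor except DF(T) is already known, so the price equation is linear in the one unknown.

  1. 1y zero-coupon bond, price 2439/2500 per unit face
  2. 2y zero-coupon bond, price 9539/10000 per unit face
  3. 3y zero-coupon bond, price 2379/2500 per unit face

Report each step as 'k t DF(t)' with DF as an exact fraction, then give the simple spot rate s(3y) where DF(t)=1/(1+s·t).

1 1 2439/2500
2 2 9539/10000
3 3 2379/2500
s(3y) = (1/(2379/2500) − 1)/(3) = 121/7137 ≈ 1.6954%

step 1 [1y] zero: DF = P = 2439/2500 ≈ 0.975600
step 2 [2y] zero: DF = P = 9539/10000 ≈ 0.953900
step 3 [3y] zero: DF = P = 2379/2500 ≈ 0.951600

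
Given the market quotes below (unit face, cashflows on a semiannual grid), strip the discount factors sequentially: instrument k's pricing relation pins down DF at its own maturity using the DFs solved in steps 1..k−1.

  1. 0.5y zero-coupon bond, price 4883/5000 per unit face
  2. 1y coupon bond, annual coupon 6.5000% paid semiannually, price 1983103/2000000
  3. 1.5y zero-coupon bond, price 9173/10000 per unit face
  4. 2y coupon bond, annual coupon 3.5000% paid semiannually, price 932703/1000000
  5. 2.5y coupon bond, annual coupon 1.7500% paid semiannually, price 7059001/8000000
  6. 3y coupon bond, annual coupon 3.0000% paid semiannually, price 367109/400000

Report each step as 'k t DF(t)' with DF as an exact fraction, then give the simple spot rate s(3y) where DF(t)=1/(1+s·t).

step 1 [0.5y] zero: DF = P = 4883/5000 ≈ 0.976600
step 2 [1y] bond c/2=13/400: DF=(1983103/2000000 − 13/400·(0.976600))/(1+13/400) = 581/625 ≈ 0.929600
step 3 [1.5y] zero: DF = P = 9173/10000 ≈ 0.917300
step 4 [2y] bond c/2=7/400: DF=(932703/1000000 − 7/400·(0.976600+0.929600+0.917300))/(1+7/400) = 8681/10000 ≈ 0.868100
step 5 [2.5y] bond c/2=7/800: DF=(7059001/8000000 − 7/800·(0.976600+0.929600+0.917300+0.868100))/(1+7/800) = 8427/10000 ≈ 0.842700
step 6 [3y] bond c/2=3/200: DF=(367109/400000 − 3/200·(0.976600+0.929600+0.917300+0.868100+0.842700))/(1+3/200) = 2093/2500 ≈ 0.837200

1 1/2 4883/5000
2 1 581/625
3 3/2 9173/10000
4 2 8681/10000
5 5/2 8427/10000
6 3 2093/2500
s(3y) = (1/(2093/2500) − 1)/(3) = 407/6279 ≈ 6.4819%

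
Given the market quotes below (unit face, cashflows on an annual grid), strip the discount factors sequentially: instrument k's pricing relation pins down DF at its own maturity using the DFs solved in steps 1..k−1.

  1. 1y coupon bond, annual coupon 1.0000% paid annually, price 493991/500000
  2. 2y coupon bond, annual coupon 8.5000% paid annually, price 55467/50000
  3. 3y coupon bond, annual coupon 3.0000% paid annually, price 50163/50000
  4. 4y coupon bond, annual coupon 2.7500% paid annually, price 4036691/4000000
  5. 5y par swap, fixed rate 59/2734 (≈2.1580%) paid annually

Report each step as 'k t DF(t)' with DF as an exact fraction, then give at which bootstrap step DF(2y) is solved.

1 1 4891/5000
2 2 4729/5000
3 3 459/500
4 4 9061/10000
5 5 8997/10000
DF(2y) is solved at step 2

step 1 [1y] bond c/1=1/100: DF=(493991/500000 − 1/100·(0))/(1+1/100) = 4891/5000 ≈ 0.978200
step 2 [2y] bond c/1=17/200: DF=(55467/50000 − 17/200·(0.978200))/(1+17/200) = 4729/5000 ≈ 0.945800
step 3 [3y] bond c/1=3/100: DF=(50163/50000 − 3/100·(0.978200+0.945800))/(1+3/100) = 459/500 ≈ 0.918000
step 4 [4y] bond c/1=11/400: DF=(4036691/4000000 − 11/400·(0.978200+0.945800+0.918000))/(1+11/400) = 9061/10000 ≈ 0.906100
step 5 [5y] swap r/1=59/2734: DF=(1 − 59/2734·(0.978200+0.945800+0.918000+0.906100))/(1+59/2734) = 8997/10000 ≈ 0.899700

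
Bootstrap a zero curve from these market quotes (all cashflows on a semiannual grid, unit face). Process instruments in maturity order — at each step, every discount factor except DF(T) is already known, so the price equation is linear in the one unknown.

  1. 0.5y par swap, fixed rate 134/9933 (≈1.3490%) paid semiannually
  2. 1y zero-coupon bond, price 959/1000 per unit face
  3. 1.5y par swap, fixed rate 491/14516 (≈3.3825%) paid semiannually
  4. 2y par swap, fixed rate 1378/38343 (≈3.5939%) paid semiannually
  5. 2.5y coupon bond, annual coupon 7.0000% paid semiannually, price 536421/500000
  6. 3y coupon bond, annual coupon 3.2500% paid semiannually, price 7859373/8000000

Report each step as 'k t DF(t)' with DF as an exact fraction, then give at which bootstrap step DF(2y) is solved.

step 1 [0.5y] swap r/2=67/9933: DF=(1 − 67/9933·(0))/(1+67/9933) = 9933/10000 ≈ 0.993300
step 2 [1y] zero: DF = P = 959/1000 ≈ 0.959000
step 3 [1.5y] swap r/2=491/29032: DF=(1 − 491/29032·(0.993300+0.959000))/(1+491/29032) = 9509/10000 ≈ 0.950900
step 4 [2y] swap r/2=689/38343: DF=(1 − 689/38343·(0.993300+0.959000+0.950900))/(1+689/38343) = 9311/10000 ≈ 0.931100
step 5 [2.5y] bond c/2=7/200: DF=(536421/500000 − 7/200·(0.993300+0.959000+0.950900+0.931100))/(1+7/200) = 9069/10000 ≈ 0.906900
step 6 [3y] bond c/2=13/800: DF=(7859373/8000000 − 13/800·(0.993300+0.959000+0.950900+0.931100+0.906900))/(1+13/800) = 8909/10000 ≈ 0.890900

1 1/2 9933/10000
2 1 959/1000
3 3/2 9509/10000
4 2 9311/10000
5 5/2 9069/10000
6 3 8909/10000
DF(2y) is solved at step 4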